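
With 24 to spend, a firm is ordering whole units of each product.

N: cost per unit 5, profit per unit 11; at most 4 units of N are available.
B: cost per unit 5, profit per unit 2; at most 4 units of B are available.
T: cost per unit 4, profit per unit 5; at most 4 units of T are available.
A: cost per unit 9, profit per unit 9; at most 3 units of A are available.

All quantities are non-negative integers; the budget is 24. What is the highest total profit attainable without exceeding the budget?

49

This is a bounded integer knapsack.
4×N and 1×T: cost 24 ≤ 24, profit 4·11 + 1·5 = 49.
4×N: cost 20 ≤ 24, profit 4·11 = 44.
Best is 49.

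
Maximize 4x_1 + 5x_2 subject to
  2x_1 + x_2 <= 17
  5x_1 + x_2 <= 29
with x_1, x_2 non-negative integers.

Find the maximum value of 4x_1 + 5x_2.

(x_1,x_2)=(0,17): 2·0+1·17=17≤17, 5·0+1·17=17≤29, objective 85.
(x_1,x_2)=(0,16): 2·0+1·16=16≤17, 5·0+1·16=16≤29, objective 80.
Maximum is 85 at (x_1,x_2)=(0,17).

85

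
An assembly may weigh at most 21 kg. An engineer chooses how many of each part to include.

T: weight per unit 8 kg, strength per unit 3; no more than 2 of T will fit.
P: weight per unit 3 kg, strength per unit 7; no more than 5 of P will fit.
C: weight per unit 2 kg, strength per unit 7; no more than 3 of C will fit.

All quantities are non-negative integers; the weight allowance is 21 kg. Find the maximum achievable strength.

C has the best ratio (7/2); taking only C gives at most 3×7 = 21 (stopped by the supply cap of 3).
Mixing does better — 5×P and 3×C: weight 21 ≤ 21, strength 5·7 + 3·7 = 56.

56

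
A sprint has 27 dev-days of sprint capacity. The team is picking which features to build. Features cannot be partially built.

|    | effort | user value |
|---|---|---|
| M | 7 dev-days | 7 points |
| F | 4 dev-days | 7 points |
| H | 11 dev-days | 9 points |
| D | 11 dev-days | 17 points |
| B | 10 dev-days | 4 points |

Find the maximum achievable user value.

Allowing fractional choices, the relaxed optimum would be about 35.1, but features are indivisible.
F + D + B: effort 4 + 11 + 10 = 25 ≤ 27, user value 7 + 17 + 4 = 28.
F + H + D: effort 4 + 11 + 11 = 26 ≤ 27, user value 7 + 9 + 17 = 33.
M + F + D: effort 7 + 4 + 11 = 22 ≤ 27, user value 7 + 7 + 17 = 31.
Best is F, H, and D with total user value 33.

33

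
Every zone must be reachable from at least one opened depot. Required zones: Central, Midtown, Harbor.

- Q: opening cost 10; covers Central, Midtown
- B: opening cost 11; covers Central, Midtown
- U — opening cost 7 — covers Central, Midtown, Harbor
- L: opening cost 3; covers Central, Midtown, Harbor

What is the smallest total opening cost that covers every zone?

L alone covers Central, Midtown, Harbor — every zone.
Total opening cost: 3.
No cover costs less than 3.

3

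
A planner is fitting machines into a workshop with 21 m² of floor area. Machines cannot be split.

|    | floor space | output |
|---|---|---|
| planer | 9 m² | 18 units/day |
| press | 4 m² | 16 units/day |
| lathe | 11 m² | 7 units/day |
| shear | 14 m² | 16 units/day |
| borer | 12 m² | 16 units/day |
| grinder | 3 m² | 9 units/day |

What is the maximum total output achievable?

press + borer + grinder: floor space 4 + 12 + 3 = 19 ≤ 21, output 16 + 16 + 9 = 41.
press + shear + grinder: floor space 4 + 14 + 3 = 21 ≤ 21, output 16 + 16 + 9 = 41.
planer + press + grinder: floor space 9 + 4 + 3 = 16 ≤ 21, output 18 + 16 + 9 = 43.
Best is planer, press, and grinder with total output 43.

43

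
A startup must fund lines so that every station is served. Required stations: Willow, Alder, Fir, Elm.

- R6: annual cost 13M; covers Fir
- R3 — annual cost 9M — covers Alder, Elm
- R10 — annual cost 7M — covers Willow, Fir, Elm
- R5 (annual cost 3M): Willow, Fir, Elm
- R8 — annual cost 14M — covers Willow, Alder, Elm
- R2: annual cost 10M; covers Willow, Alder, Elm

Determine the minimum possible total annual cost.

12

Choose R3 and R5: together they cover Willow, Alder, Fir, Elm — every station.
Total annual cost: 9 + 3 = 12.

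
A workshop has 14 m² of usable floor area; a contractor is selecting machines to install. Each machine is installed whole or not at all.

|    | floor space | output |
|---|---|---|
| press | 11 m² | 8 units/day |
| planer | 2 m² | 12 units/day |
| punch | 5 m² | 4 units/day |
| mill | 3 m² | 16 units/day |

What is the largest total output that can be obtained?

Allowing fractional choices, the relaxed optimum would be about 34.9, but machines are indivisible.
planer + punch + mill: floor space 2 + 5 + 3 = 10 ≤ 14, output 12 + 4 + 16 = 32.
planer + mill: floor space 2 + 3 = 5 ≤ 14, output 12 + 16 = 28.
press + mill: floor space 11 + 3 = 14 ≤ 14, output 8 + 16 = 24.
Best is planer, punch, and mill with total output 32.

32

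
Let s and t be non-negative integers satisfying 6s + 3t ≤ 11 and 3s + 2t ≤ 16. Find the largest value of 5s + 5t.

15

The continuous relaxation peaks at (0, 3.67) with value 18.33; rounding to a feasible lattice point costs some objective.
(s,t)=(0,3) is feasible, giving 15.
(s,t)=(0,2) is feasible, giving 10.
Maximum is 15 at (s,t)=(0,3).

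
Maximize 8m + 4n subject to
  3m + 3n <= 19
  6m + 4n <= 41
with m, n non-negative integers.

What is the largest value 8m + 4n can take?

Relaxing integrality, the LP optimum is 50.67 at (m,n) = (6.33, 0), which is not an integer point.
(m,n)=(6,0): 3·6+3·0=18≤19, 6·6+4·0=36≤41, objective 48.
(m,n)=(5,1): 3·5+3·1=18≤19, 6·5+4·1=34≤41, objective 44.
(m,n)=(5,0): 3·5+3·0=15≤19, 6·5+4·0=30≤41, objective 40.
Maximum is 48 at (m,n)=(6,0).

48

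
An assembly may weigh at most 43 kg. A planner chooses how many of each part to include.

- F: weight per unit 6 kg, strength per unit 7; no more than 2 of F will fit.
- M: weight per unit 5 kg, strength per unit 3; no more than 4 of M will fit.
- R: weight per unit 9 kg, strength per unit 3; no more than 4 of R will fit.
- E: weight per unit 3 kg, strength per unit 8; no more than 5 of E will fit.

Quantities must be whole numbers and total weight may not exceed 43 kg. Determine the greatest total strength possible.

E has the best ratio (8/3); taking only E gives at most 5×8 = 40 (stopped by the supply cap of 5).
Mixing does better — 2×F, 3×M, and 5×E: weight 42 ≤ 43, strength 2·7 + 3·3 + 5·8 = 63.

63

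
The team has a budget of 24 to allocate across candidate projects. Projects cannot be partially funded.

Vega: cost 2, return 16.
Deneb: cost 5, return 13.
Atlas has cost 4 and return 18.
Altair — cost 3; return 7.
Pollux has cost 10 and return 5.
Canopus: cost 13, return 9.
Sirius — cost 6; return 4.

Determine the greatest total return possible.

59

Vega + Deneb + Atlas + Altair + Sirius: cost 2 + 5 + 4 + 3 + 6 = 20 ≤ 24, return 16 + 13 + 18 + 7 + 4 = 58.
Vega + Deneb + Atlas + Altair + Pollux: cost 2 + 5 + 4 + 3 + 10 = 24 ≤ 24, return 16 + 13 + 18 + 7 + 5 = 59.
Vega + Deneb + Atlas + Canopus: cost 2 + 5 + 4 + 13 = 24 ≤ 24, return 16 + 13 + 18 + 9 = 56.
Best is Vega, Deneb, Atlas, Altair, and Pollux with total return 59.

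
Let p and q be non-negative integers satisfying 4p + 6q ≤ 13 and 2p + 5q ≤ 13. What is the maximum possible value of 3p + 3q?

The continuous relaxation peaks at (3.25, 0) with value 9.75; rounding to a feasible lattice point costs some objective.
(p,q)=(3,0): 4·3+6·0=12≤13, 2·3+5·0=6≤13, objective 9.
(p,q)=(2,0): 4·2+6·0=8≤13, 2·2+5·0=4≤13, objective 6.
Maximum is 9 at (p,q)=(3,0).

9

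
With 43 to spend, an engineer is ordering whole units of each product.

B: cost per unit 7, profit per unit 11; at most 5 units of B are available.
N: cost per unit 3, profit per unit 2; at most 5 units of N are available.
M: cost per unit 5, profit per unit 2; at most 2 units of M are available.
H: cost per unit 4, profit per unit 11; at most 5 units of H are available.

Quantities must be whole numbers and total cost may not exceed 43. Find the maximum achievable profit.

H has the best ratio (11/4); taking only H gives at most 5×11 = 55 (stopped by the supply cap of 5).
Mixing does better — 3×B and 5×H: cost 41 ≤ 43, profit 3·11 + 5·11 = 88.

88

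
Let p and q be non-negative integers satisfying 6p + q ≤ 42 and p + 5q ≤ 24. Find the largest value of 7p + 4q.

54

The continuous relaxation peaks at (6.41, 3.52) with value 58.97; rounding to a feasible lattice point costs some objective.
(p,q)=(6,3) is feasible, giving 54.
(p,q)=(6,2) is feasible, giving 50.
(p,q)=(5,3) is feasible, giving 47.
Maximum is 54 at (p,q)=(6,3).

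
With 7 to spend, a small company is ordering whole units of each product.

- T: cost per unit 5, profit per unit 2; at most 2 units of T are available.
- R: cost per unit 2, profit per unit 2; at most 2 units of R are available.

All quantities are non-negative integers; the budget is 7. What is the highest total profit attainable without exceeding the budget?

Take 2×R: cost 4 ≤ 7, profit 2·2 = 4.
R has the best ratio (2/2) and is taken to its limit of 2; remaining capacity is filled optimally with the others.

4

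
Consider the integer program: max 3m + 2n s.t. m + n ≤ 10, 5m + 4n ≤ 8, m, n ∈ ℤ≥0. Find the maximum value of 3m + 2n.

The continuous relaxation peaks at (1.6, 0) with value 4.80; rounding to a feasible lattice point costs some objective.
(m,n)=(0,2): 1·0+1·2=2≤10, 5·0+4·2=8≤8, objective 4.
(m,n)=(1,0): 1·1+1·0=1≤10, 5·1+4·0=5≤8, objective 3.
The best lattice point is (0,2), giving 4.

4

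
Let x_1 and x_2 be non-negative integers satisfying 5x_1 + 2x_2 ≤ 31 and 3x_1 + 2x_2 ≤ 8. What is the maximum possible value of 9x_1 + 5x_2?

23

(x_1,x_2)=(2,1): 5·2+2·1=12≤31, 3·2+2·1=8≤8, objective 23.
(x_1,x_2)=(1,2): 5·1+2·2=9≤31, 3·1+2·2=7≤8, objective 19.
(x_1,x_2)=(2,0): 5·2+2·0=10≤31, 3·2+2·0=6≤8, objective 18.
The best lattice point is (2,1), giving 23.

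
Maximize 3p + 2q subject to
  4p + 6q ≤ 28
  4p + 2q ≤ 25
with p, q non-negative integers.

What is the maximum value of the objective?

(p,q)=(6,0) is feasible, giving 18.
(p,q)=(5,1) is feasible, giving 17.
(p,q)=(5,0) is feasible, giving 15.
No feasible integer point exceeds 18.

18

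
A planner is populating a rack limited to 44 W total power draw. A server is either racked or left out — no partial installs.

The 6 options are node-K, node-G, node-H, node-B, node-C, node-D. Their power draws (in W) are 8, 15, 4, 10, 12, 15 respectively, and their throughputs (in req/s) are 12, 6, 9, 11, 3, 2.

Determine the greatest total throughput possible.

Allowing fractional choices, the relaxed optimum would be about 39.8, but servers are indivisible.
node-K + node-G + node-H + node-B: power draw 8 + 15 + 4 + 10 = 37 ≤ 44, throughput 12 + 6 + 9 + 11 = 38.
node-K + node-H + node-B + node-C: power draw 8 + 4 + 10 + 12 = 34 ≤ 44, throughput 12 + 9 + 11 + 3 = 35.
Best is node-K, node-G, node-H, and node-B with total throughput 38.

38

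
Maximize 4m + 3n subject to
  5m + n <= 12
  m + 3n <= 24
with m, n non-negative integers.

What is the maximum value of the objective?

25

The continuous relaxation peaks at (0.857, 7.71) with value 26.57; rounding to a feasible lattice point costs some objective.
(m,n)=(1,7) is feasible, giving 25.
(m,n)=(0,8) is feasible, giving 24.
(m,n)=(1,6) is feasible, giving 22.
Maximum is 25 at (m,n)=(1,7).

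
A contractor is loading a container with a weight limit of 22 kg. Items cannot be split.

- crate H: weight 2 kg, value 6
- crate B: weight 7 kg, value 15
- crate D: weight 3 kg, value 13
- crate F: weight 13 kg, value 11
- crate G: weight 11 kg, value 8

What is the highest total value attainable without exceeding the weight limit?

36

Allowing fractional choices, the relaxed optimum would be about 42.5, but items are indivisible.
crate H + crate B + crate F: weight 2 + 7 + 13 = 22 ≤ 22, value 6 + 15 + 11 = 32.
crate H + crate B + crate D: weight 2 + 7 + 3 = 12 ≤ 22, value 6 + 15 + 13 = 34.
crate B + crate D + crate G: weight 7 + 3 + 11 = 21 ≤ 22, value 15 + 13 + 8 = 36.
Best is crate B, crate D, and crate G with total value 36.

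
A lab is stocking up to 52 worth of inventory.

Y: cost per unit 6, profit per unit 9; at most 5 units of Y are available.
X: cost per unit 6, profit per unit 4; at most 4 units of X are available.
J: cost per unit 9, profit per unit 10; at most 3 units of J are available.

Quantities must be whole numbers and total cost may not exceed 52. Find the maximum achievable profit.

66

4×Y and 3×J: cost 51 ≤ 52, profit 4·9 + 3·10 = 66.
5×Y and 2×J: cost 48 ≤ 52, profit 5·9 + 2·10 = 65.
Best is 66.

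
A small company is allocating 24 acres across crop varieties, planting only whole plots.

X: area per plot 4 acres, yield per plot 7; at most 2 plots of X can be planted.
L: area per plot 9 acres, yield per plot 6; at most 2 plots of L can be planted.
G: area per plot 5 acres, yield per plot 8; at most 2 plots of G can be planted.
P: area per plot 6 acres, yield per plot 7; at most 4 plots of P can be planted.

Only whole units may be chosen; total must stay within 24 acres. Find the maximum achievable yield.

37

X has the best ratio (7/4); taking only X gives at most 2×7 = 14 (stopped by the supply cap of 2).
Mixing does better — 2×X, 2×G, and 1×P: area 24 ≤ 24, yield 2·7 + 2·8 + 1·7 = 37.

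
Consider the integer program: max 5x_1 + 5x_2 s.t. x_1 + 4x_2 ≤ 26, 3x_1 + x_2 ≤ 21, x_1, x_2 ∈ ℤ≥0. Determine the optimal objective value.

50

The continuous relaxation peaks at (5.27, 5.18) with value 52.27; rounding to a feasible lattice point costs some objective.
(x_1,x_2)=(5,5): 1·5+4·5=25≤26, 3·5+1·5=20≤21, objective 50.
(x_1,x_2)=(4,5): 1·4+4·5=24≤26, 3·4+1·5=17≤21, objective 45.
(x_1,x_2)=(5,4): 1·5+4·4=21≤26, 3·5+1·4=19≤21, objective 45.
Maximum is 50 at (x_1,x_2)=(5,5).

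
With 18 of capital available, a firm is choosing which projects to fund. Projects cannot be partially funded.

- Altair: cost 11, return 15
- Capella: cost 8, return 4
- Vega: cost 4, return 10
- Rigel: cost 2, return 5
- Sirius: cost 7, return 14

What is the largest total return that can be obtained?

Allowing fractional choices, the relaxed optimum would be about 35.8, but projects are indivisible.
Vega + Rigel + Sirius: cost 4 + 2 + 7 = 13 ≤ 18, return 10 + 5 + 14 = 29.
Altair + Sirius: cost 11 + 7 = 18 ≤ 18, return 15 + 14 = 29.
Altair + Vega + Rigel: cost 11 + 4 + 2 = 17 ≤ 18, return 15 + 10 + 5 = 30.
Best is Altair, Vega, and Rigel with total return 30.

30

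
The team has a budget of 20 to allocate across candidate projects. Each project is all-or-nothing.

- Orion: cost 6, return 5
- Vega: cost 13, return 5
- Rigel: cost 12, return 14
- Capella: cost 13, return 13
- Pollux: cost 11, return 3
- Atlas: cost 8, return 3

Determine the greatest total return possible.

19

Allowing fractional choices, the relaxed optimum would be about 22.0, but projects are indivisible.
Orion + Rigel: cost 6 + 12 = 18 ≤ 20, return 5 + 14 = 19.
Orion + Capella: cost 6 + 13 = 19 ≤ 20, return 5 + 13 = 18.
Rigel + Atlas: cost 12 + 8 = 20 ≤ 20, return 14 + 3 = 17.
Best is Orion and Rigel with total return 19.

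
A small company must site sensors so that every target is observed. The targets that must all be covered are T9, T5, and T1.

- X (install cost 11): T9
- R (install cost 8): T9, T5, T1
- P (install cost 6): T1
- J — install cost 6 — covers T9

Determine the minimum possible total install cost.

8

This is an integer covering problem.
R alone covers T9, T5, T1 — every target.
Total install cost: 8.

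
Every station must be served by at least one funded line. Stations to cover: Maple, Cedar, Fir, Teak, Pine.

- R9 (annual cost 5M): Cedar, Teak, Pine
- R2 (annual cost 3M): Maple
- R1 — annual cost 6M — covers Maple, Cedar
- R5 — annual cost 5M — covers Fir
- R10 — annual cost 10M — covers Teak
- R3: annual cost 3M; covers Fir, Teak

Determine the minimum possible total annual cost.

11

This is an integer covering problem.
Choose R9, R2, and R3: together they cover Maple, Cedar, Fir, Teak, Pine — every station.
Total annual cost: 5 + 3 + 3 = 11.
No cover costs less than 11.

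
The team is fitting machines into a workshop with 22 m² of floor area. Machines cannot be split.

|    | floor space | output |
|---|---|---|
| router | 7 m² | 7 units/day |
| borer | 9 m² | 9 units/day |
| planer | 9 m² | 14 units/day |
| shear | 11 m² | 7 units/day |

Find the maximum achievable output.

23

This is a 0-1 knapsack instance.
router + planer: floor space 7 + 9 = 16 ≤ 22, output 7 + 14 = 21.
planer + shear: floor space 9 + 11 = 20 ≤ 22, output 14 + 7 = 21.
borer + planer: floor space 9 + 9 = 18 ≤ 22, output 9 + 14 = 23.
Best is borer and planer with total output 23.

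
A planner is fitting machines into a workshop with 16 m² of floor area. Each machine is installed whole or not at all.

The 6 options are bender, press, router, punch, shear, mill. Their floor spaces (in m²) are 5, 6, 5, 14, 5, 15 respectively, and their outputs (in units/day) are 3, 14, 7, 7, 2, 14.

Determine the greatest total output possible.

24

Treat it as a binary knapsack problem.
Take bender, press, and router: floor space 5 + 6 + 5 = 16 ≤ 16, output 3 + 14 + 7 = 24.
No other feasible combination does better.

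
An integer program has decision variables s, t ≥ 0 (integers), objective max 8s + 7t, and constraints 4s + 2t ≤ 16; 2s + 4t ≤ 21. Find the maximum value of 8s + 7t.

(s,t)=(2,4): 4·2+2·4=16≤16, 2·2+4·4=20≤21, objective 44.
(s,t)=(2,3): 4·2+2·3=14≤16, 2·2+4·3=16≤21, objective 37.
(s,t)=(1,4): 4·1+2·4=12≤16, 2·1+4·4=18≤21, objective 36.
Maximum is 44 at (s,t)=(2,4).

44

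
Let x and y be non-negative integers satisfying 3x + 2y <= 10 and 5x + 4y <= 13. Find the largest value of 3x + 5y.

15

The continuous relaxation peaks at (0, 3.25) with value 16.25; rounding to a feasible lattice point costs some objective.
(x,y)=(0,3) is feasible, giving 15.
(x,y)=(1,2) is feasible, giving 13.
No feasible integer point exceeds 15.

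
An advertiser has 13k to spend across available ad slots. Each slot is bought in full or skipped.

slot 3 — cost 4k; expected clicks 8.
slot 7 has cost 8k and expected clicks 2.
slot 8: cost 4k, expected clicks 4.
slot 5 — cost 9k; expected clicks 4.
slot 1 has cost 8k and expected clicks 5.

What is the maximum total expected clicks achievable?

Take slot 3 and slot 1: cost 4 + 8 = 12 ≤ 13, expected clicks 8 + 5 = 13.
No other feasible combination does better.

13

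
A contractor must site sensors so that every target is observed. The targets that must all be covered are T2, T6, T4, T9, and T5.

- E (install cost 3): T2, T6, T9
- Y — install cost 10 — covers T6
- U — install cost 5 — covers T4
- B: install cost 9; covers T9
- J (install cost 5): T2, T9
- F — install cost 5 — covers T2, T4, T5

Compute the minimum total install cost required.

Choose E and F: together they cover T2, T6, T4, T9, T5 — every target.
Total install cost: 3 + 5 = 8.
No cover costs less than 8.

8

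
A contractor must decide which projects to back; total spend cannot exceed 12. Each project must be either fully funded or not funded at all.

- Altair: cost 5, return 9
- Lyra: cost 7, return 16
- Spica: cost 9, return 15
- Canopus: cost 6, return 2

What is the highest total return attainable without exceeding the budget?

Spica: cost 9 ≤ 12, return 15.
Lyra: cost 7 ≤ 12, return 16.
Altair + Lyra: cost 5 + 7 = 12 ≤ 12, return 9 + 16 = 25.
Best is Altair and Lyra with total return 25.

25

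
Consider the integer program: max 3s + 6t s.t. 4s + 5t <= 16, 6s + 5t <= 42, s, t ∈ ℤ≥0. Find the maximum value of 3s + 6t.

Relaxing integrality, the LP optimum is 19.20 at (s,t) = (0, 3.2), which is not an integer point.
(s,t)=(0,3): 4·0+5·3=15≤16, 6·0+5·3=15≤42, objective 18.
(s,t)=(1,2): 4·1+5·2=14≤16, 6·1+5·2=16≤42, objective 15.
No feasible integer point exceeds 18.

18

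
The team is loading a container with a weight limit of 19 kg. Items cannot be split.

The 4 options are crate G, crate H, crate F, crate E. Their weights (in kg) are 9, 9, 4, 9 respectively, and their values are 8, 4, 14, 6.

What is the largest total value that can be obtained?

22

Allowing fractional choices, the relaxed optimum would be about 26.0, but items are indivisible.
crate G + crate F: weight 9 + 4 = 13 ≤ 19, value 8 + 14 = 22.
crate F + crate E: weight 4 + 9 = 13 ≤ 19, value 14 + 6 = 20.
Best is crate G and crate F with total value 22.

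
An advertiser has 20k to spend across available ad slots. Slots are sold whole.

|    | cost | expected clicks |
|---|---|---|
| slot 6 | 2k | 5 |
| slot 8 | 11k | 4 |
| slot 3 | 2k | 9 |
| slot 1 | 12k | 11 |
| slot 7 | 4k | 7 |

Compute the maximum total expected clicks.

This is a 0-1 knapsack instance.
slot 3 + slot 1 + slot 7: cost 2 + 12 + 4 = 18 ≤ 20, expected clicks 9 + 11 + 7 = 27.
slot 6 + slot 3 + slot 1 + slot 7: cost 2 + 2 + 12 + 4 = 20 ≤ 20, expected clicks 5 + 9 + 11 + 7 = 32.
Best is slot 6, slot 3, slot 1, and slot 7 with total expected clicks 32.

32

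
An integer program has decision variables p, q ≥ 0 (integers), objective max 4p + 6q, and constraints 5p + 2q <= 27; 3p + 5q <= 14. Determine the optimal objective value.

18

(p,q)=(3,1): 5·3+2·1=17≤27, 3·3+5·1=14≤14, objective 18.
(p,q)=(4,0): 5·4+2·0=20≤27, 3·4+5·0=12≤14, objective 16.
(p,q)=(2,1): 5·2+2·1=12≤27, 3·2+5·1=11≤14, objective 14.
No feasible integer point exceeds 18.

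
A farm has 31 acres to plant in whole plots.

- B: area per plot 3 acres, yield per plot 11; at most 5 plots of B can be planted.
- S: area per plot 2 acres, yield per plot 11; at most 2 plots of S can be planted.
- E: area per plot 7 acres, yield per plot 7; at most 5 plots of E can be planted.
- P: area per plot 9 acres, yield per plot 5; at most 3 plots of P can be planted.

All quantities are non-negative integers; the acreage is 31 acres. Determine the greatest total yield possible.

84

S has the best ratio (11/2); taking only S gives at most 2×11 = 22 (stopped by the supply cap of 2).
Mixing does better — 5×B, 2×S, and 1×E: area 26 ≤ 31, yield 5·11 + 2·11 + 1·7 = 84.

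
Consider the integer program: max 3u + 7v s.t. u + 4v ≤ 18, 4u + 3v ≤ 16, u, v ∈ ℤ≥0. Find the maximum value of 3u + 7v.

31

Relaxing integrality, the LP optimum is 32.46 at (u,v) = (0.769, 4.31), which is not an integer point.
(u,v)=(1,4) is feasible, giving 31.
(u,v)=(0,4) is feasible, giving 28.
(u,v)=(1,3) is feasible, giving 24.
No feasible integer point exceeds 31.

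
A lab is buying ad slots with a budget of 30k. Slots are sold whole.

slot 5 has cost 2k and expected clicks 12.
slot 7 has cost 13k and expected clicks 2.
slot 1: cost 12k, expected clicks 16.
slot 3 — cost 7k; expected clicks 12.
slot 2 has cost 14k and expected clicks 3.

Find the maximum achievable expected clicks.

Allowing fractional choices, the relaxed optimum would be about 41.9, but ad slots are indivisible.
slot 5 + slot 1 + slot 3: cost 2 + 12 + 7 = 21 ≤ 30, expected clicks 12 + 16 + 12 = 40.
slot 5 + slot 1 + slot 2: cost 2 + 12 + 14 = 28 ≤ 30, expected clicks 12 + 16 + 3 = 31.
slot 5 + slot 7 + slot 1: cost 2 + 13 + 12 = 27 ≤ 30, expected clicks 12 + 2 + 16 = 30.
Best is slot 5, slot 1, and slot 3 with total expected clicks 40.

40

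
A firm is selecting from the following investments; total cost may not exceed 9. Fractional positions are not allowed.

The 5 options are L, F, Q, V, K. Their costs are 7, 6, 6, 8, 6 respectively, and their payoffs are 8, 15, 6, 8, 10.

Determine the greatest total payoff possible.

K: cost 6 ≤ 9, payoff 10.
F: cost 6 ≤ 9, payoff 15.
Best is F with total payoff 15.

15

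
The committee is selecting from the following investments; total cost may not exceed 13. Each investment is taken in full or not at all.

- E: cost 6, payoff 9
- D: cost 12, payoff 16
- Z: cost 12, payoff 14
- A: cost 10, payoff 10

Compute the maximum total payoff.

16

This is an integer program with binary decision variables.
A: cost 10 ≤ 13, payoff 10.
Z: cost 12 ≤ 13, payoff 14.
D: cost 12 ≤ 13, payoff 16.
Best is D with total payoff 16.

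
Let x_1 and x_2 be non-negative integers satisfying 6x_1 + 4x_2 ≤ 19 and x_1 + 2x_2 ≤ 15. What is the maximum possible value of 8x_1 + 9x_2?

36

(x_1,x_2)=(0,4): 6·0+4·4=16≤19, 1·0+2·4=8≤15, objective 36.
(x_1,x_2)=(1,3): 6·1+4·3=18≤19, 1·1+2·3=7≤15, objective 35.
(x_1,x_2)=(0,3): 6·0+4·3=12≤19, 1·0+2·3=6≤15, objective 27.
No feasible integer point exceeds 36.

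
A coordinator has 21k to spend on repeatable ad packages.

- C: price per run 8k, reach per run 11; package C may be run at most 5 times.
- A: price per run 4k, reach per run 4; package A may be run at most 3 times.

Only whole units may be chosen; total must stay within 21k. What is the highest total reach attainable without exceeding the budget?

C has the best ratio (11/8); taking only C gives at most 2×11 = 22 (stopped by the price limit).
Mixing does better — 2×C and 1×A: price 20 ≤ 21, reach 2·11 + 1·4 = 26.

26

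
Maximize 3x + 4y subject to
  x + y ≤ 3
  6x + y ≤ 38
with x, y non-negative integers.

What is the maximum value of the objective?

(x,y)=(0,3): 1·0+1·3=3≤3, 6·0+1·3=3≤38, objective 12.
(x,y)=(1,2): 1·1+1·2=3≤3, 6·1+1·2=8≤38, objective 11.
(x,y)=(0,2): 1·0+1·2=2≤3, 6·0+1·2=2≤38, objective 8.
The best lattice point is (0,3), giving 12.

12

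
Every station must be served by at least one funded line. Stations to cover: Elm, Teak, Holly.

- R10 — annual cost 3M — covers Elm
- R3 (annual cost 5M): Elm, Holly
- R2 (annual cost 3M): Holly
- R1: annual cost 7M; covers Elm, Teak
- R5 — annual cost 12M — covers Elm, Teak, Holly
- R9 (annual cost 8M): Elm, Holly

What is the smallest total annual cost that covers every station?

10

The greedy cost-per-new-station heuristic would pick R3 and R1 for 12, but a cheaper cover exists.
Choose R2 and R1: together they cover Elm, Teak, Holly — every station.
Total annual cost: 3 + 7 = 10.
No cover costs less than 10.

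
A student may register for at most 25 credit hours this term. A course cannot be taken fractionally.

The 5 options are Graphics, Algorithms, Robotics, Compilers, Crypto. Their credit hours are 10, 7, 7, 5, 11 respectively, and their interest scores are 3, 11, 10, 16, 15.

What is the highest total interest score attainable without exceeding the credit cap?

Allowing fractional choices, the relaxed optimum would be about 45.2, but courses are indivisible.
Algorithms + Robotics + Compilers: credit hours 7 + 7 + 5 = 19 ≤ 25, interest score 11 + 10 + 16 = 37.
Algorithms + Compilers + Crypto: credit hours 7 + 5 + 11 = 23 ≤ 25, interest score 11 + 16 + 15 = 42.
Robotics + Compilers + Crypto: credit hours 7 + 5 + 11 = 23 ≤ 25, interest score 10 + 16 + 15 = 41.
Best is Algorithms, Compilers, and Crypto with total interest score 42.

42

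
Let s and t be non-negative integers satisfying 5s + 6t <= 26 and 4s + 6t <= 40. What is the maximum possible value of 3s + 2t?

Relaxing integrality, the LP optimum is 15.60 at (s,t) = (5.2, 0), which is not an integer point.
(s,t)=(5,0): 5·5+6·0=25≤26, 4·5+6·0=20≤40, objective 15.
(s,t)=(4,1): 5·4+6·1=26≤26, 4·4+6·1=22≤40, objective 14.
(s,t)=(4,0): 5·4+6·0=20≤26, 4·4+6·0=16≤40, objective 12.
No feasible integer point exceeds 15.

15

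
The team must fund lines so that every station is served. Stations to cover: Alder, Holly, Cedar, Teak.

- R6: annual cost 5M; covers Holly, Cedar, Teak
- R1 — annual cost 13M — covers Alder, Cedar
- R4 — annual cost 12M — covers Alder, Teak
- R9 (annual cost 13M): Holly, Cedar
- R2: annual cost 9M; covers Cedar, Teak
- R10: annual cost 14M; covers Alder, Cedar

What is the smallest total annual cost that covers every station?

This is a weighted set-cover instance.
Choose R6 and R4: together they cover Alder, Holly, Cedar, Teak — every station.
Total annual cost: 5 + 12 = 17.
No cover costs less than 17.

17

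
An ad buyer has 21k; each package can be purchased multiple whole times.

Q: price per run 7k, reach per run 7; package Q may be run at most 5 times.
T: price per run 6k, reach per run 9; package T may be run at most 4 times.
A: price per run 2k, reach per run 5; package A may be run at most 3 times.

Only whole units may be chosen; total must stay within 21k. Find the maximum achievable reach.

A has the best ratio (5/2); taking only A gives at most 3×5 = 15 (stopped by the supply cap of 3).
Mixing does better — 2×T and 3×A: price 18 ≤ 21, reach 2·9 + 3·5 = 33.

33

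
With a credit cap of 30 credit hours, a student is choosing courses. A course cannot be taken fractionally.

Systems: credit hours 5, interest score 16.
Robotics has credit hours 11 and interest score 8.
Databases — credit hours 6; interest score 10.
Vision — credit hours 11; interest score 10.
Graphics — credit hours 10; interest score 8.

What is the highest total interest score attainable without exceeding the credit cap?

Take Systems, Databases, and Vision: credit hours 5 + 6 + 11 = 22 ≤ 30, interest score 16 + 10 + 10 = 36.
No other feasible combination does better.

36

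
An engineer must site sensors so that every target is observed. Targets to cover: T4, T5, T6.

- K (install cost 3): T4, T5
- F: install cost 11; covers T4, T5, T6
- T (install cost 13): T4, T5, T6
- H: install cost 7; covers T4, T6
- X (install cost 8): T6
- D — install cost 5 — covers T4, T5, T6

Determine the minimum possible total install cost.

5

The greedy cost-per-new-target heuristic would pick K and D for 8, but a cheaper cover exists.
D alone covers T4, T5, T6 — every target.
Total install cost: 5.
No cover costs less than 5.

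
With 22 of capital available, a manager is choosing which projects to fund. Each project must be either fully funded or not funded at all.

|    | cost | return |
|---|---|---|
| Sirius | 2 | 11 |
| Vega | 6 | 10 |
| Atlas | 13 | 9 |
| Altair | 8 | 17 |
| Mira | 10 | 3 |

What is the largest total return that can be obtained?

38

Treat it as a binary knapsack problem.
Allowing fractional choices, the relaxed optimum would be about 42.2, but projects are indivisible.
Sirius + Vega + Atlas: cost 2 + 6 + 13 = 21 ≤ 22, return 11 + 10 + 9 = 30.
Sirius + Vega + Altair: cost 2 + 6 + 8 = 16 ≤ 22, return 11 + 10 + 17 = 38.
Sirius + Altair + Mira: cost 2 + 8 + 10 = 20 ≤ 22, return 11 + 17 + 3 = 31.
Best is Sirius, Vega, and Altair with total return 38.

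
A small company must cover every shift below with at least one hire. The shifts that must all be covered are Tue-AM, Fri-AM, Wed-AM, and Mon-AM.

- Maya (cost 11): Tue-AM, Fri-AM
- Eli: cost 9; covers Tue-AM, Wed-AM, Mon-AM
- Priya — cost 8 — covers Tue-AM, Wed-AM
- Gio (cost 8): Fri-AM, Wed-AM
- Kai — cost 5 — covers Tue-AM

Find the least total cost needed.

17

Choose Eli and Gio: together they cover Tue-AM, Fri-AM, Wed-AM, Mon-AM — every shift.
Total cost: 9 + 8 = 17.
No cover costs less than 17.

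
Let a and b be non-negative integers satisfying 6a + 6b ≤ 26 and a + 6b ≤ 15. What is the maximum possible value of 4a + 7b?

Relaxing integrality, the LP optimum is 23.73 at (a,b) = (2.2, 2.13), which is not an integer point.
(a,b)=(2,2): 6·2+6·2=24≤26, 1·2+6·2=14≤15, objective 22.
(a,b)=(3,1): 6·3+6·1=24≤26, 1·3+6·1=9≤15, objective 19.
The best lattice point is (2,2), giving 22.

22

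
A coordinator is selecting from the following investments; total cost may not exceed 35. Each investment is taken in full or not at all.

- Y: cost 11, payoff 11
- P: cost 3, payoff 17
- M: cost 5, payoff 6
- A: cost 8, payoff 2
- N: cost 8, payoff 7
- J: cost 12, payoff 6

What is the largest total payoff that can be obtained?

This is a 0-1 knapsack instance.
Allowing fractional choices, the relaxed optimum would be about 45.0, but investments are indivisible.
Y + P + M + N: cost 11 + 3 + 5 + 8 = 27 ≤ 35, payoff 11 + 17 + 6 + 7 = 41.
Y + P + M + A + N: cost 11 + 3 + 5 + 8 + 8 = 35 ≤ 35, payoff 11 + 17 + 6 + 2 + 7 = 43.
Best is Y, P, M, A, and N with total payoff 43.

43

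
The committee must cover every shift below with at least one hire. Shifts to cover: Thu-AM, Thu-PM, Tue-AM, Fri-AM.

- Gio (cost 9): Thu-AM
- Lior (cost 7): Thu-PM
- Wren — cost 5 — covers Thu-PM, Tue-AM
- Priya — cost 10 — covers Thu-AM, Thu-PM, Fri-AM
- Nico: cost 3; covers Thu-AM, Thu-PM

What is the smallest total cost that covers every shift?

This is an integer covering problem.
The greedy cost-per-new-shift heuristic would pick Nico, Wren, and Priya for 18, but a cheaper cover exists.
Choose Wren and Priya: together they cover Thu-AM, Thu-PM, Tue-AM, Fri-AM — every shift.
Total cost: 5 + 10 = 15.
No cover costs less than 15.

15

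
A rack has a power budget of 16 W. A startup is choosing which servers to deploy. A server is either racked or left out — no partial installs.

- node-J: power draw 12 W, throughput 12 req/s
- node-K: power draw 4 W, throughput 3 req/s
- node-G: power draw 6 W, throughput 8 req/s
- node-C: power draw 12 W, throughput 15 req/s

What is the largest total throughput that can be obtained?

18

Allowing fractional choices, the relaxed optimum would be about 20.5, but servers are indivisible.
node-J + node-K: power draw 12 + 4 = 16 ≤ 16, throughput 12 + 3 = 15.
node-C: power draw 12 ≤ 16, throughput 15.
node-K + node-C: power draw 4 + 12 = 16 ≤ 16, throughput 3 + 15 = 18.
Best is node-K and node-C with total throughput 18.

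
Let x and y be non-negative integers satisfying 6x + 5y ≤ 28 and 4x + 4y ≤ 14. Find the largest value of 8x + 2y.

24

(x,y)=(3,0): 6·3+5·0=18≤28, 4·3+4·0=12≤14, objective 24.
(x,y)=(2,1): 6·2+5·1=17≤28, 4·2+4·1=12≤14, objective 18.
(x,y)=(2,0): 6·2+5·0=12≤28, 4·2+4·0=8≤14, objective 16.
Maximum is 24 at (x,y)=(3,0).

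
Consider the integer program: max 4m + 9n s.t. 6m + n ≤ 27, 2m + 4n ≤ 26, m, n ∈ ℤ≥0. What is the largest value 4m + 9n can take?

(m,n)=(1,6) is feasible, giving 58.
(m,n)=(0,6) is feasible, giving 54.
(m,n)=(2,5) is feasible, giving 53.
No feasible integer point exceeds 58.

58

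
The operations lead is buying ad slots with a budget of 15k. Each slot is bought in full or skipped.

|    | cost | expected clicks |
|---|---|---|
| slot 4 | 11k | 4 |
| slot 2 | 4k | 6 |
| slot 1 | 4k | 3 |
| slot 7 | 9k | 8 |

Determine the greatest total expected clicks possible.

slot 1 + slot 7: cost 4 + 9 = 13 ≤ 15, expected clicks 3 + 8 = 11.
slot 2 + slot 7: cost 4 + 9 = 13 ≤ 15, expected clicks 6 + 8 = 14.
slot 4 + slot 2: cost 11 + 4 = 15 ≤ 15, expected clicks 4 + 6 = 10.
Best is slot 2 and slot 7 with total expected clicks 14.

14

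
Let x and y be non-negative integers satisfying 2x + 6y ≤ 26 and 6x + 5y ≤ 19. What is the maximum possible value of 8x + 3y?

24

Relaxing integrality, the LP optimum is 25.33 at (x,y) = (3.17, 0), which is not an integer point.
(x,y)=(3,0): 2·3+6·0=6≤26, 6·3+5·0=18≤19, objective 24.
(x,y)=(2,1): 2·2+6·1=10≤26, 6·2+5·1=17≤19, objective 19.
(x,y)=(2,0): 2·2+6·0=4≤26, 6·2+5·0=12≤19, objective 16.
The best lattice point is (3,0), giving 24.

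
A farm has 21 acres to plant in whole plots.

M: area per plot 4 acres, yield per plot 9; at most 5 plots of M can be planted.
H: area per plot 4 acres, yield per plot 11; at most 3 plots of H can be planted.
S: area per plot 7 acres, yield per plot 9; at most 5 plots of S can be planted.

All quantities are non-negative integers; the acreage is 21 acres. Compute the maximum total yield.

51

This is a bounded integer knapsack.
H has the best ratio (11/4); taking only H gives at most 3×11 = 33 (stopped by the supply cap of 3).
Mixing does better — 2×M and 3×H: area 20 ≤ 21, yield 2·9 + 3·11 = 51.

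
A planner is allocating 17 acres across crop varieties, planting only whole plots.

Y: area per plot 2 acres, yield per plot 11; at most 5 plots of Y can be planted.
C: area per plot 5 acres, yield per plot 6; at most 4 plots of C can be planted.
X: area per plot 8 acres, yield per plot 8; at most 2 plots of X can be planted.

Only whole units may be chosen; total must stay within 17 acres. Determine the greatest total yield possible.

61

This is a bounded integer knapsack.
5×Y and 1×C: area 15 ≤ 17, yield 5·11 + 1·6 = 61.
5×Y: area 10 ≤ 17, yield 5·11 = 55.
Best is 61.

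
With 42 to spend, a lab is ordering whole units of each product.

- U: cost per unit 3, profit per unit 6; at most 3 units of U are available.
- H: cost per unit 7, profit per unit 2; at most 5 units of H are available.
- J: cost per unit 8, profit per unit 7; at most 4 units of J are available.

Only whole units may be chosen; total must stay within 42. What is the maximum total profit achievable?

46

Take 3×U and 4×J: cost 41 ≤ 42, profit 3·6 + 4·7 = 46.
U has the best ratio (6/3) and is taken to its limit of 3; remaining capacity is filled optimally with the others.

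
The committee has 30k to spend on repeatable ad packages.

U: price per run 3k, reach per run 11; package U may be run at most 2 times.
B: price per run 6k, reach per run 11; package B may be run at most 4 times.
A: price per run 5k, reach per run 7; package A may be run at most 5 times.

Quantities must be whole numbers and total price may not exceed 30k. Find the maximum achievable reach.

U has the best ratio (11/3); taking only U gives at most 2×11 = 22 (stopped by the supply cap of 2).
Mixing does better — 2×U and 4×B: price 30 ≤ 30, reach 2·11 + 4·11 = 66.

66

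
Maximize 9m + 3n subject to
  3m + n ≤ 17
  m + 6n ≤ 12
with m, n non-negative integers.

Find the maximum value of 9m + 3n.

(m,n)=(5,1): 3·5+1·1=16≤17, 1·5+6·1=11≤12, objective 48.
(m,n)=(5,0): 3·5+1·0=15≤17, 1·5+6·0=5≤12, objective 45.
(m,n)=(4,1): 3·4+1·1=13≤17, 1·4+6·1=10≤12, objective 39.
The best lattice point is (5,1), giving 48.

48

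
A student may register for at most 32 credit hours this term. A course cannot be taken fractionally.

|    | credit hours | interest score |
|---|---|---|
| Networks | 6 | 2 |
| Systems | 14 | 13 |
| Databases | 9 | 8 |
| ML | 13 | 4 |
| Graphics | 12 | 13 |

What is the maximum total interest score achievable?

Allowing fractional choices, the relaxed optimum would be about 31.3, but courses are indivisible.
Networks + Systems + Graphics: credit hours 6 + 14 + 12 = 32 ≤ 32, interest score 2 + 13 + 13 = 28.
Systems + Graphics: credit hours 14 + 12 = 26 ≤ 32, interest score 13 + 13 = 26.
Networks + Databases + Graphics: credit hours 6 + 9 + 12 = 27 ≤ 32, interest score 2 + 8 + 13 = 23.
Best is Networks, Systems, and Graphics with total interest score 28.

28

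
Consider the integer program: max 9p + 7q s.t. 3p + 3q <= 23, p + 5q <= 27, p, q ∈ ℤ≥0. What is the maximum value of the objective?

63

(p,q)=(7,0): 3·7+3·0=21≤23, 1·7+5·0=7≤27, objective 63.
(p,q)=(6,1): 3·6+3·1=21≤23, 1·6+5·1=11≤27, objective 61.
(p,q)=(6,0): 3·6+3·0=18≤23, 1·6+5·0=6≤27, objective 54.
The best lattice point is (7,0), giving 63.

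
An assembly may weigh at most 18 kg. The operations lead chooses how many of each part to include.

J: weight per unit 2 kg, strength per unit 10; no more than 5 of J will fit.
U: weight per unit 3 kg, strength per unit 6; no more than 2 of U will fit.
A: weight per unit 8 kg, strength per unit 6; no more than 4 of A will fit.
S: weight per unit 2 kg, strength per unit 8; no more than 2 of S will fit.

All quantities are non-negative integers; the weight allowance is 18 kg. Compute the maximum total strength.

This is a bounded integer knapsack.
J has the best ratio (10/2); taking only J gives at most 5×10 = 50 (stopped by the supply cap of 5).
Mixing does better — 5×J, 1×U, and 2×S: weight 17 ≤ 18, strength 5·10 + 1·6 + 2·8 = 72.

72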